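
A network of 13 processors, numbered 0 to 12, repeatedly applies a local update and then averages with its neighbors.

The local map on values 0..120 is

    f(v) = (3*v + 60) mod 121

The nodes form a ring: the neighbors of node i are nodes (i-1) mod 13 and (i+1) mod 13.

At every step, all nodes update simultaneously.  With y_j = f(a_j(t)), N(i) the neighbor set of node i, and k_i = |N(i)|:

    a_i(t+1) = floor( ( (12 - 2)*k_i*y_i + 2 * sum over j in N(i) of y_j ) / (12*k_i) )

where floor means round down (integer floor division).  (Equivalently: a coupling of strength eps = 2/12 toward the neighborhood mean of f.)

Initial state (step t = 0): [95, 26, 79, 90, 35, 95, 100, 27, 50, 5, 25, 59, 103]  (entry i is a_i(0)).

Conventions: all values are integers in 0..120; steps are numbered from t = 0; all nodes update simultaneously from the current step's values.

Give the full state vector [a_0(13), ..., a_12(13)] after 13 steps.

Answer: [50, 81, 32, 13, 4, 29, 5, 7, 23, 35, 59, 112, 109]

Derivation:
t=0: [95, 26, 79, 90, 35, 95, 100, 27, 50, 5, 25, 59, 103]
t=1: [87, 27, 54, 81, 52, 99, 108, 33, 82, 71, 27, 98, 23]
t=2: [68, 31, 90, 67, 93, 105, 30, 38, 59, 32, 28, 95, 22]
t=3: [21, 35, 77, 31, 83, 20, 29, 56, 104, 40, 30, 88, 14]
t=4: [13, 40, 47, 36, 68, 107, 40, 92, 21, 52, 35, 79, 92]
t=5: [95, 64, 75, 47, 23, 21, 58, 83, 17, 83, 49, 57, 91]
t=6: [94, 20, 43, 70, 13, 11, 99, 74, 103, 72, 86, 106, 93]
t=7: [101, 114, 69, 37, 92, 95, 106, 43, 11, 35, 67, 26, 90]
t=8: [10, 34, 28, 51, 91, 94, 26, 65, 86, 46, 20, 23, 74]
t=9: [81, 43, 30, 86, 91, 92, 23, 18, 70, 80, 107, 20, 41]
t=10: [61, 64, 36, 73, 90, 86, 24, 98, 37, 52, 29, 106, 66]
t=11: [3, 12, 43, 42, 82, 71, 24, 98, 58, 85, 30, 16, 14]
t=12: [74, 91, 70, 65, 61, 32, 21, 103, 109, 72, 39, 100, 99]
t=13: [50, 81, 32, 13, 4, 29, 5, 7, 23, 35, 59, 112, 109]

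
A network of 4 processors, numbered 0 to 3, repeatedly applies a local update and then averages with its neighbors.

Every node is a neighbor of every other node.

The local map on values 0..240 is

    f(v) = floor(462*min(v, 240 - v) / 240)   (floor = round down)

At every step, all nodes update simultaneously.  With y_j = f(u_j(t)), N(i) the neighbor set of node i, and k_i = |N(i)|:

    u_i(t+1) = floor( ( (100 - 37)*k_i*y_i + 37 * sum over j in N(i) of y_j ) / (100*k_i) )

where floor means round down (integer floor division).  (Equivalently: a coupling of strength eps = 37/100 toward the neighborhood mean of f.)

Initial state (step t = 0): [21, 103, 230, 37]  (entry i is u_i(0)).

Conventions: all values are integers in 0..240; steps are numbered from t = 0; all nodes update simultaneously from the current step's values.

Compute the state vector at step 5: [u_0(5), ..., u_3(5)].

Simulating step by step:
t=0: [21, 103, 230, 37]
t=1: [60, 140, 50, 76]
t=2: [125, 164, 116, 141]
t=3: [208, 170, 209, 192]
t=4: [73, 110, 72, 89]
t=5: [152, 188, 151, 168]

Answer: [152, 188, 151, 168]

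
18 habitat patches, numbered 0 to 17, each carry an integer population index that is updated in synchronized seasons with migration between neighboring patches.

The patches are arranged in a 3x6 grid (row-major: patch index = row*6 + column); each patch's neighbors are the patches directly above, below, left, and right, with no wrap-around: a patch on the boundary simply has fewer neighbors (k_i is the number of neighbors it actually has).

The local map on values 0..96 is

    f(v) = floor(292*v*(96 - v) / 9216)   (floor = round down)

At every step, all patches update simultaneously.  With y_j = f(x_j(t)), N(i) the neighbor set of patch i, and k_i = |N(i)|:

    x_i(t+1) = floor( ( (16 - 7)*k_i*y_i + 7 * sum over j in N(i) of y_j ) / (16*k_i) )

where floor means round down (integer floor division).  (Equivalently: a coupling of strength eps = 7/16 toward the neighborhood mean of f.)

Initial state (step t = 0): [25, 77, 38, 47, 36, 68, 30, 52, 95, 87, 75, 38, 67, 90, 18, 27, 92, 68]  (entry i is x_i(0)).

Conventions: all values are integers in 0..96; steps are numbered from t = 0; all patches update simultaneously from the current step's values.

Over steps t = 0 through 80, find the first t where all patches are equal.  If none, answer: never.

Answer: never
Key observation: The state at step 9 reappears at step 11 — the system is in a cycle of period 2 from step 9 on.  No step 0..11 is synchronized, and the cycle repeats forever, so no step up to 80 (or ever) has all patches equal.

Derivation:
t=0: [25, 77, 38, 47, 36, 68, 30, 52, 95, 87, 75, 38, 67, 90, 18, 27, 92, 68]  (not all equal)
t=1: [55, 54, 56, 63, 64, 63, 62, 54, 24, 33, 46, 63, 51, 35, 36, 44, 30, 51]  (not all equal)
t=2: [69, 70, 67, 65, 65, 64, 68, 68, 60, 65, 68, 67, 69, 68, 66, 68, 66, 68]  (not all equal)
t=3: [58, 58, 61, 62, 62, 63, 59, 60, 65, 62, 60, 61, 59, 60, 62, 61, 61, 60]  (not all equal)
t=4: [69, 68, 66, 66, 66, 65, 68, 67, 64, 66, 67, 67, 68, 67, 66, 66, 67, 67]  (not all equal)
t=5: [59, 60, 62, 62, 62, 62, 60, 61, 63, 62, 61, 61, 60, 61, 62, 61, 61, 61]  (not all equal)
t=6: [68, 67, 66, 66, 66, 66, 68, 67, 65, 66, 66, 66, 67, 67, 66, 66, 67, 67]  (not all equal)
t=7: [60, 61, 62, 62, 62, 62, 60, 61, 62, 62, 61, 61, 60, 61, 62, 61, 61, 61]  (not all equal)
t=8: [67, 67, 66, 66, 66, 66, 67, 67, 66, 66, 66, 66, 67, 67, 66, 66, 67, 67]  (not all equal)
t=9: [61, 61, 61, 62, 62, 62, 61, 61, 61, 62, 61, 61, 61, 61, 61, 61, 61, 61]  (not all equal)
t=10: [67, 67, 66, 66, 66, 66, 67, 67, 66, 66, 66, 66, 67, 67, 67, 66, 67, 67]  (not all equal)
t=11: [61, 61, 61, 62, 62, 62, 61, 61, 61, 62, 61, 61, 61, 61, 61, 61, 61, 61]  (not all equal)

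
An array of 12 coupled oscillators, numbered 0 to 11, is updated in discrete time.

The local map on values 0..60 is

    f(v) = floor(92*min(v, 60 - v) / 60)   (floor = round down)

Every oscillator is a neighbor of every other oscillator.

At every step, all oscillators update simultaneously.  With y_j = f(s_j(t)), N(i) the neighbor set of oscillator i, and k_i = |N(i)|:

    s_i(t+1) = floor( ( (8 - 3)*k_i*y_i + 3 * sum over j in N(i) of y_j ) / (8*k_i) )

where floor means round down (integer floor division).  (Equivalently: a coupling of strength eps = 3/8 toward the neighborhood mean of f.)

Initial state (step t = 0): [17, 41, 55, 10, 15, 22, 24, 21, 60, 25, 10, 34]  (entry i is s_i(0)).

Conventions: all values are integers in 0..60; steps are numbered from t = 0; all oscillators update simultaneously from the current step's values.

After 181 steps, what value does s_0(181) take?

Answer: s_0(181) = 36
Key observation: The state at step 25, [36, 36, 36, 36, 36, 36, 36, 36, 36, 36, 36, 36], reappears at step 26: the system is in a cycle of period 1 from step 25 on.  Therefore the state at step 181 equals the state at step 25 + ((181 - 25) mod 1) = 25, which is [36, 36, 36, 36, 36, 36, 36, 36, 36, 36, 36, 36].

Derivation:
t=0: [17, 41, 55, 10, 15, 22, 24, 21, 60, 25, 10, 34]
t=1: [25, 27, 14, 18, 23, 29, 31, 28, 9, 32, 18, 33]
t=2: [36, 38, 26, 30, 34, 40, 40, 38, 21, 38, 30, 38]
t=3: [35, 34, 37, 41, 37, 32, 32, 34, 33, 34, 41, 34]
t=4: [37, 38, 35, 32, 35, 40, 40, 38, 39, 38, 32, 38]
t=5: [34, 33, 36, 39, 36, 32, 32, 33, 33, 33, 39, 33]
t=6: [38, 40, 37, 34, 37, 40, 40, 40, 40, 40, 34, 40]
t=7: [32, 31, 34, 36, 34, 31, 31, 31, 31, 31, 36, 31]
t=8: [41, 43, 40, 38, 40, 43, 43, 43, 43, 43, 38, 43]
t=9: [28, 26, 29, 30, 29, 26, 26, 26, 26, 26, 30, 26]
t=10: [41, 39, 42, 44, 42, 39, 39, 39, 39, 39, 44, 39]
t=11: [29, 31, 28, 26, 28, 31, 31, 31, 31, 31, 26, 31]
t=12: [43, 43, 42, 40, 42, 43, 43, 43, 43, 43, 40, 43]
t=13: [26, 26, 26, 28, 26, 26, 26, 26, 26, 26, 28, 26]
t=14: [39, 39, 39, 40, 39, 39, 39, 39, 39, 39, 40, 39]
t=15: [31, 31, 31, 30, 31, 31, 31, 31, 31, 31, 30, 31]
t=16: [44, 44, 44, 45, 44, 44, 44, 44, 44, 44, 45, 44]
t=17: [23, 23, 23, 23, 23, 23, 23, 23, 23, 23, 23, 23]
t=18: [35, 35, 35, 35, 35, 35, 35, 35, 35, 35, 35, 35]
t=19: [38, 38, 38, 38, 38, 38, 38, 38, 38, 38, 38, 38]
t=20: [33, 33, 33, 33, 33, 33, 33, 33, 33, 33, 33, 33]
t=21: [41, 41, 41, 41, 41, 41, 41, 41, 41, 41, 41, 41]
t=22: [29, 29, 29, 29, 29, 29, 29, 29, 29, 29, 29, 29]
t=23: [44, 44, 44, 44, 44, 44, 44, 44, 44, 44, 44, 44]
t=24: [24, 24, 24, 24, 24, 24, 24, 24, 24, 24, 24, 24]
t=25: [36, 36, 36, 36, 36, 36, 36, 36, 36, 36, 36, 36]
t=26: [36, 36, 36, 36, 36, 36, 36, 36, 36, 36, 36, 36]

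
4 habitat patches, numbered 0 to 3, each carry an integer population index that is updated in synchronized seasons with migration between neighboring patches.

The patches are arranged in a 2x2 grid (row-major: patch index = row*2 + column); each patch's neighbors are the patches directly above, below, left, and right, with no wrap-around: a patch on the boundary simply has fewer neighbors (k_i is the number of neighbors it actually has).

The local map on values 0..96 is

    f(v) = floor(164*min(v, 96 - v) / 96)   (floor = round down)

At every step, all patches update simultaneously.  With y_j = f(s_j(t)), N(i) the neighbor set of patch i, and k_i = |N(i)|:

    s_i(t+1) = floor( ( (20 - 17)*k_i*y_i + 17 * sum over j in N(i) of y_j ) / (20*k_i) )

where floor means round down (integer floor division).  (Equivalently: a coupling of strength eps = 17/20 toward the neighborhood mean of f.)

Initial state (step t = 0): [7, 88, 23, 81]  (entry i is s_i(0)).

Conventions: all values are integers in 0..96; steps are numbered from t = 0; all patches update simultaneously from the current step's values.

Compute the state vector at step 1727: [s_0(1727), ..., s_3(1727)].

Simulating step by step:
t=0: [7, 88, 23, 81]
t=1: [23, 17, 21, 25]
t=2: [33, 38, 39, 33]
t=3: [63, 57, 57, 63]
t=4: [64, 57, 57, 64]
t=5: [64, 55, 55, 64]
t=6: [67, 56, 56, 67]
t=7: [65, 51, 51, 65]
t=8: [72, 55, 55, 72]
t=9: [65, 45, 45, 65]
t=10: [72, 55, 55, 72]

Answer: [65, 45, 45, 65]
Key observation: The state at step 8, [72, 55, 55, 72], reappears at step 10: the system is in a cycle of period 2 from step 8 on.  Therefore the state at step 1727 equals the state at step 8 + ((1727 - 8) mod 2) = 9, which is [65, 45, 45, 65].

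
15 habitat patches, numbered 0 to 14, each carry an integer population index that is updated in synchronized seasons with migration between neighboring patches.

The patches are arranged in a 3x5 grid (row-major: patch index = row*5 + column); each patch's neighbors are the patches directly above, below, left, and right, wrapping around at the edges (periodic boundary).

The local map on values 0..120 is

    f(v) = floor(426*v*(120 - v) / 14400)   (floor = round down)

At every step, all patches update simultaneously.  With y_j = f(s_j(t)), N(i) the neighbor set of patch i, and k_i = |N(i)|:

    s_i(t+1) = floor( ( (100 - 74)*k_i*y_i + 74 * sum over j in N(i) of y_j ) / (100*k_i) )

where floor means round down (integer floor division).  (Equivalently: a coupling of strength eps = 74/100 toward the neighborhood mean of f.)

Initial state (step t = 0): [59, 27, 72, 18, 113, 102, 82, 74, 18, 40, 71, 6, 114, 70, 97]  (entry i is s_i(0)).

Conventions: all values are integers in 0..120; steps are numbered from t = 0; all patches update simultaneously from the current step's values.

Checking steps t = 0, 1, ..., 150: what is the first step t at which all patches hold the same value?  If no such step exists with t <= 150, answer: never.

Answer: 8
Key observation: Synchronization is absorbing here: once all patches are equal they stay equal, and step 8 is the first all-equal step.

Derivation:
t=0: [59, 27, 72, 18, 113, 102, 82, 74, 18, 40, 71, 6, 114, 70, 97]  (not all equal)
t=1: [74, 78, 72, 66, 65, 86, 69, 75, 78, 60, 72, 58, 65, 62, 76]  (not all equal)
t=2: [97, 101, 101, 102, 102, 98, 98, 101, 101, 98, 98, 102, 103, 102, 102]  (not all equal)
t=3: [60, 58, 54, 54, 57, 63, 58, 56, 56, 58, 60, 57, 53, 53, 57]  (not all equal)
t=4: [106, 105, 105, 105, 105, 106, 106, 105, 105, 106, 106, 105, 105, 105, 105]  (not all equal)
t=5: [44, 44, 46, 46, 44, 43, 44, 45, 45, 44, 44, 44, 46, 46, 44]  (not all equal)
t=6: [97, 98, 99, 99, 98, 97, 98, 99, 99, 98, 97, 98, 99, 99, 98]  (not all equal)
t=7: [64, 63, 61, 61, 63, 64, 63, 61, 61, 63, 64, 63, 61, 61, 63]  (not all equal)
t=8: [106, 106, 106, 106, 106, 106, 106, 106, 106, 106, 106, 106, 106, 106, 106]  (all equal)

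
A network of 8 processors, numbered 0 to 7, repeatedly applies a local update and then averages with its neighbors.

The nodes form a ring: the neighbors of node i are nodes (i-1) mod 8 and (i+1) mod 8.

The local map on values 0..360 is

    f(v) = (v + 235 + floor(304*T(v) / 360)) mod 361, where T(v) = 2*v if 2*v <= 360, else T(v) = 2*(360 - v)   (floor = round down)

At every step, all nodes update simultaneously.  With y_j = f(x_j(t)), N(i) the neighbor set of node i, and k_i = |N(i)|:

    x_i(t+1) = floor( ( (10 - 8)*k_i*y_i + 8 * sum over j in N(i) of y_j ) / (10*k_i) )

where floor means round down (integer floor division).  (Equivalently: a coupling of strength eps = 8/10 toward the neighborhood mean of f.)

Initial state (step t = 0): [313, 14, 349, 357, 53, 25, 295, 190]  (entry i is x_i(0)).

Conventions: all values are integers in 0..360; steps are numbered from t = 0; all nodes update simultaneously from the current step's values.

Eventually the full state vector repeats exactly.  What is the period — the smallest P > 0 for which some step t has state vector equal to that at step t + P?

Answer: 2
Key observation: The state at step 9, [284, 284, 284, 284, 284, 284, 284, 284], reappears at step 11 — and no state repeats earlier — so the cycle the system enters has period 2.

Derivation:
t=0: [313, 14, 349, 357, 53, 25, 295, 190]
t=1: [302, 257, 251, 150, 218, 178, 316, 287]
t=2: [289, 293, 294, 311, 317, 308, 307, 271]
t=3: [286, 280, 274, 270, 267, 267, 279, 279]
t=4: [288, 288, 292, 295, 297, 294, 292, 287]
t=5: [283, 281, 280, 278, 278, 278, 281, 282]
t=6: [287, 288, 289, 289, 290, 289, 288, 287]
t=7: [283, 283, 282, 282, 282, 282, 283, 283]
t=8: [287, 287, 287, 287, 287, 287, 287, 287]
t=9: [284, 284, 284, 284, 284, 284, 284, 284]
t=10: [286, 286, 286, 286, 286, 286, 286, 286]
t=11: [284, 284, 284, 284, 284, 284, 284, 284]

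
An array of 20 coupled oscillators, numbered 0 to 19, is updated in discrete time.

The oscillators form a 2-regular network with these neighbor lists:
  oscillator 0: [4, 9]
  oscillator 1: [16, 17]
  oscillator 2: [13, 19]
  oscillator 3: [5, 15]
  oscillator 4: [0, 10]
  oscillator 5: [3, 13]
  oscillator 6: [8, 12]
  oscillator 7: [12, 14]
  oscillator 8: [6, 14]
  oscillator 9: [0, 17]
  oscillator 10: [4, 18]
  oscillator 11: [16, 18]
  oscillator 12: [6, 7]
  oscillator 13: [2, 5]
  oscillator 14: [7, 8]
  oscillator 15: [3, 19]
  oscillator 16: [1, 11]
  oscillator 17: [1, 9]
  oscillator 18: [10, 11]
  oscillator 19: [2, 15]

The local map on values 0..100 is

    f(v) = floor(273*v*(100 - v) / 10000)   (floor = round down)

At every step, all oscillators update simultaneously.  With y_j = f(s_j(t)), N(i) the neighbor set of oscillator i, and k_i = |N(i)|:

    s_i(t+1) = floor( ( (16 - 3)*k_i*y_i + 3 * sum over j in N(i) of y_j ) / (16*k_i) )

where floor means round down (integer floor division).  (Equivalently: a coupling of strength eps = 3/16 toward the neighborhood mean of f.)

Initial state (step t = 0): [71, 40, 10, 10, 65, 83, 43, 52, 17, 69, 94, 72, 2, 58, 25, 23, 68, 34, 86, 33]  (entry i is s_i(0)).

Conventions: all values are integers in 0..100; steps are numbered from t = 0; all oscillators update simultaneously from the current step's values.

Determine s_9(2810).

Simulating step by step:
t=0: [71, 40, 10, 10, 65, 83, 43, 52, 17, 69, 94, 72, 2, 58, 25, 23, 68, 34, 86, 33]
t=1: [56, 64, 31, 27, 57, 39, 57, 60, 41, 58, 21, 53, 16, 59, 51, 46, 59, 61, 32, 55]
t=2: [66, 62, 59, 55, 64, 63, 63, 62, 66, 65, 48, 66, 41, 65, 67, 65, 65, 64, 58, 66]
t=3: [61, 63, 65, 66, 62, 63, 63, 63, 61, 61, 67, 61, 65, 62, 60, 62, 62, 62, 65, 61]
t=4: [64, 63, 62, 61, 63, 62, 63, 63, 64, 64, 60, 63, 62, 63, 64, 63, 63, 63, 62, 63]
t=5: [62, 63, 63, 63, 63, 63, 63, 63, 62, 62, 64, 63, 63, 63, 62, 63, 63, 62, 64, 63]
t=6: [63, 63, 63, 63, 63, 63, 63, 63, 63, 64, 62, 62, 63, 63, 63, 63, 63, 63, 62, 63]
t=7: [62, 63, 63, 63, 63, 63, 63, 63, 63, 62, 63, 63, 63, 63, 63, 63, 63, 62, 64, 63]
t=8: [63, 63, 63, 63, 63, 63, 63, 63, 63, 64, 62, 62, 63, 63, 63, 63, 63, 63, 62, 63]

Answer: s_9(2810) = 64
Key observation: The state at step 6, [63, 63, 63, 63, 63, 63, 63, 63, 63, 64, 62, 62, 63, 63, 63, 63, 63, 63, 62, 63], reappears at step 8: the system is in a cycle of period 2 from step 6 on.  Therefore the state at step 2810 equals the state at step 6 + ((2810 - 6) mod 2) = 6, which is [63, 63, 63, 63, 63, 63, 63, 63, 63, 64, 62, 62, 63, 63, 63, 63, 63, 63, 62, 63].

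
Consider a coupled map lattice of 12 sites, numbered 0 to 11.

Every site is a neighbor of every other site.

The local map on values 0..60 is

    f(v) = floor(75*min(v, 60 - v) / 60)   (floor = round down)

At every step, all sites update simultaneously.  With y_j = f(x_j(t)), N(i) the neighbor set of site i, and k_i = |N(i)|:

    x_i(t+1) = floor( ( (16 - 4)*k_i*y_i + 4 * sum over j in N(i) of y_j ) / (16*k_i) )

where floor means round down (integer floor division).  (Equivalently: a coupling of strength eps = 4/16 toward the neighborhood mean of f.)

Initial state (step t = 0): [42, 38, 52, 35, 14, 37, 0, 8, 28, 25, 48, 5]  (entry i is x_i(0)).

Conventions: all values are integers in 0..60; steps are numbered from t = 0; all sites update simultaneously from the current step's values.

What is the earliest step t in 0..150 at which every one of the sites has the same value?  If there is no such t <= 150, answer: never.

Simulating step by step:
t=0: [42, 38, 52, 35, 14, 37, 0, 8, 28, 25, 48, 5]  (not all equal)
t=1: [21, 24, 12, 27, 17, 25, 5, 12, 30, 27, 16, 9]  (not all equal)
t=2: [25, 28, 17, 30, 21, 28, 10, 17, 33, 30, 20, 14]  (not all equal)
t=3: [30, 32, 22, 34, 26, 32, 16, 22, 31, 34, 25, 19]  (not all equal)
t=4: [35, 33, 27, 31, 31, 33, 22, 27, 34, 31, 30, 25]  (not all equal)
t=5: [31, 33, 33, 35, 35, 33, 28, 33, 32, 35, 35, 31]  (not all equal)
t=6: [35, 33, 33, 31, 31, 33, 34, 33, 34, 31, 31, 35]  (not all equal)
t=7: [31, 33, 33, 35, 35, 33, 32, 33, 32, 35, 35, 31]  (not all equal)
t=8: [35, 33, 33, 31, 31, 33, 34, 33, 34, 31, 31, 35]  (not all equal)

Answer: never
Key observation: The state at step 6 reappears at step 8 — the system is in a cycle of period 2 from step 6 on.  No step 0..8 is synchronized, and the cycle repeats forever, so no step up to 150 (or ever) has all sites equal.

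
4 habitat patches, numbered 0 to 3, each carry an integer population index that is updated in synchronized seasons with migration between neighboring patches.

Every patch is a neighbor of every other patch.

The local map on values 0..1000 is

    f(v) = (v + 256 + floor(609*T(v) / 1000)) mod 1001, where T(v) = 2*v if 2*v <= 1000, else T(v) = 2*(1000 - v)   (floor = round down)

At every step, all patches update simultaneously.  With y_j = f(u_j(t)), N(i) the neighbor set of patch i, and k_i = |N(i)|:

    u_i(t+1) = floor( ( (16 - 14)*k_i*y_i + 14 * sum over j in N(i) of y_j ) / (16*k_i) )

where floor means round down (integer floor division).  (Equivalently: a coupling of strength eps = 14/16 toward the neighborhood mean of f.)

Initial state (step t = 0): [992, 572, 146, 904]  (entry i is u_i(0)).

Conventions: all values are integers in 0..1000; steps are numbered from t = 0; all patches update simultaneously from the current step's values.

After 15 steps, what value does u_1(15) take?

Answer: u_1(15) = 280

Derivation:
t=0: [992, 572, 146, 904]
t=1: [382, 367, 328, 379]
t=2: [347, 352, 200, 348]
t=3: [224, 222, 112, 224]
t=4: [678, 679, 719, 678]
t=5: [322, 322, 323, 322]
t=6: [970, 970, 970, 970]
t=7: [261, 261, 261, 261]
t=8: [834, 834, 834, 834]
t=9: [291, 291, 291, 291]
t=10: [901, 901, 901, 901]
t=11: [276, 276, 276, 276]
t=12: [868, 868, 868, 868]
t=13: [283, 283, 283, 283]
t=14: [883, 883, 883, 883]
t=15: [280, 280, 280, 280]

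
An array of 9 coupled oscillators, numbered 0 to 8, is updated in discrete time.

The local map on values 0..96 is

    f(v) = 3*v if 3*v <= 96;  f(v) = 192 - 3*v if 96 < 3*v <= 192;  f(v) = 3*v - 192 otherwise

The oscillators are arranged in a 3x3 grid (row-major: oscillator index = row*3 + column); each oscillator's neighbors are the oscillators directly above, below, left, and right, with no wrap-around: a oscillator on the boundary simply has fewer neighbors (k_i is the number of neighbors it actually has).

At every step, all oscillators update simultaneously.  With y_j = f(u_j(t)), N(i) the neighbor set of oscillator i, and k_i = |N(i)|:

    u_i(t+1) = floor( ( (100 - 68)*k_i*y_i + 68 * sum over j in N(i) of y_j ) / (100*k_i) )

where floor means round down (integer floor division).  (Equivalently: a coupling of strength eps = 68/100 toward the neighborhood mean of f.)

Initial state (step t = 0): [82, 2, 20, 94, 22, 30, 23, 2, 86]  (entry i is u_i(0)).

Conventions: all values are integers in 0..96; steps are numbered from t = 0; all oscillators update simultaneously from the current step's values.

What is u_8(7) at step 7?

Answer: u_8(7) = 39

Derivation:
t=0: [82, 2, 20, 94, 22, 30, 23, 2, 86]
t=1: [49, 42, 51, 71, 53, 72, 54, 47, 53]
t=2: [43, 47, 43, 31, 38, 31, 34, 38, 36]
t=3: [69, 62, 69, 82, 78, 80, 86, 82, 85]
t=4: [25, 18, 23, 45, 40, 42, 57, 56, 54]
t=5: [61, 66, 62, 56, 57, 59, 34, 35, 40]
t=6: [13, 10, 9, 34, 29, 27, 66, 69, 57]
t=7: [53, 44, 46, 58, 64, 56, 37, 30, 39]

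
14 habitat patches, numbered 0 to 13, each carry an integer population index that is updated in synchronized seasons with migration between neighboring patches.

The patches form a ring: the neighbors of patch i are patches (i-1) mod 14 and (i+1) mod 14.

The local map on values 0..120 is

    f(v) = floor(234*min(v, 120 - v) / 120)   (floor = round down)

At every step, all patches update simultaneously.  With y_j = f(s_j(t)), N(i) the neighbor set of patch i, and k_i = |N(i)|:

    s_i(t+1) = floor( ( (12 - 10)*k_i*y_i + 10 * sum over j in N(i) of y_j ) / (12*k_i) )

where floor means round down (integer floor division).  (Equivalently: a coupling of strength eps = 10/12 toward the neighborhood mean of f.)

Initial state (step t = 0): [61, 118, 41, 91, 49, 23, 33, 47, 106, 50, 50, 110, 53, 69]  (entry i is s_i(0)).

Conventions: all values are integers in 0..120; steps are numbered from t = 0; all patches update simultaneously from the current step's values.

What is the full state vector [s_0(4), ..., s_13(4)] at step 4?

Answer: [56, 100, 78, 99, 93, 88, 87, 90, 94, 97, 93, 96, 69, 96]

Derivation:
t=0: [61, 118, 41, 91, 49, 23, 33, 47, 106, 50, 50, 110, 53, 69]
t=1: [61, 81, 37, 81, 57, 73, 66, 53, 82, 67, 64, 86, 66, 107]
t=2: [61, 90, 75, 88, 88, 105, 98, 91, 98, 93, 88, 100, 55, 95]
t=3: [63, 93, 64, 72, 48, 48, 42, 44, 52, 52, 48, 76, 54, 100]
t=4: [56, 100, 78, 99, 93, 88, 87, 90, 94, 97, 93, 96, 69, 96]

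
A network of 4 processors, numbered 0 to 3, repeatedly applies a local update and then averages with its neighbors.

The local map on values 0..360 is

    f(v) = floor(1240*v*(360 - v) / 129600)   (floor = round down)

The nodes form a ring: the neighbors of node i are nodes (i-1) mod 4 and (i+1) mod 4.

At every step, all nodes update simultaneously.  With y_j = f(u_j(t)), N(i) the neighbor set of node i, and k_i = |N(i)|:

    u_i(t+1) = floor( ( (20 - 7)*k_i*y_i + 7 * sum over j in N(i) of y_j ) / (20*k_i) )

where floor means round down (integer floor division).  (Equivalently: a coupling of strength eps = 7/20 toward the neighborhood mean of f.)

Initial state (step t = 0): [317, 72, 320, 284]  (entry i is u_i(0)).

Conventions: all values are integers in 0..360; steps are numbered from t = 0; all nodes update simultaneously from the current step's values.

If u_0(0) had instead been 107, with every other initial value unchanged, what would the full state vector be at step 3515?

Simulating step by step:
t=0: [107, 72, 320, 284]
t=1: [239, 195, 150, 200]
t=2: [286, 300, 302, 299]
t=3: [191, 176, 169, 177]
t=4: [308, 308, 308, 308]
t=5: [153, 153, 153, 153]
t=6: [303, 303, 303, 303]
t=7: [165, 165, 165, 165]
t=8: [307, 307, 307, 307]
t=9: [155, 155, 155, 155]
t=10: [304, 304, 304, 304]
t=11: [162, 162, 162, 162]
t=12: [306, 306, 306, 306]
t=13: [158, 158, 158, 158]
t=14: [305, 305, 305, 305]
t=15: [160, 160, 160, 160]
t=16: [306, 306, 306, 306]

Answer: [160, 160, 160, 160]
Key observation: The state at step 12, [306, 306, 306, 306], reappears at step 16: the system is in a cycle of period 4 from step 12 on.  Therefore the state at step 3515 equals the state at step 12 + ((3515 - 12) mod 4) = 15, which is [160, 160, 160, 160].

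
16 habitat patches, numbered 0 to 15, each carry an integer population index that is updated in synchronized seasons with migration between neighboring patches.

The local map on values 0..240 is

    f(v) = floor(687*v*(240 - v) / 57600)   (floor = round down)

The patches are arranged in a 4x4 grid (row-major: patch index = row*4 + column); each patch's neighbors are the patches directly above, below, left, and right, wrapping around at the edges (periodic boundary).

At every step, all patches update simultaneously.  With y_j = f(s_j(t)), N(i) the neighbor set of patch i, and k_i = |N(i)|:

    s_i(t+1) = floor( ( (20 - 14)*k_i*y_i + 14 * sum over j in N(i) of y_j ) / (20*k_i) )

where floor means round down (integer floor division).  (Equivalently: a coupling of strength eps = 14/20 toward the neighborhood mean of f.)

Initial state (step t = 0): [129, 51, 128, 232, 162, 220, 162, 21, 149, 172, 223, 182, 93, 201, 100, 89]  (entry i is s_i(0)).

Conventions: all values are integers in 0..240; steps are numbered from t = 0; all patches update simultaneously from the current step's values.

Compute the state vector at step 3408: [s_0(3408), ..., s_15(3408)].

Simulating step by step:
t=0: [129, 51, 128, 232, 162, 220, 162, 21, 149, 172, 223, 182, 93, 201, 100, 89]
t=1: [129, 119, 130, 103, 121, 112, 101, 94, 149, 103, 115, 111, 151, 129, 131, 131]
t=2: [168, 170, 169, 168, 167, 169, 168, 167, 165, 168, 169, 167, 165, 168, 170, 167]
t=3: [144, 142, 142, 144, 144, 143, 143, 144, 145, 144, 143, 145, 145, 143, 142, 144]
t=4: [164, 164, 164, 164, 164, 164, 164, 164, 164, 164, 164, 164, 164, 164, 164, 164]
t=5: [148, 148, 148, 148, 148, 148, 148, 148, 148, 148, 148, 148, 148, 148, 148, 148]
t=6: [162, 162, 162, 162, 162, 162, 162, 162, 162, 162, 162, 162, 162, 162, 162, 162]
t=7: [150, 150, 150, 150, 150, 150, 150, 150, 150, 150, 150, 150, 150, 150, 150, 150]
t=8: [161, 161, 161, 161, 161, 161, 161, 161, 161, 161, 161, 161, 161, 161, 161, 161]
t=9: [151, 151, 151, 151, 151, 151, 151, 151, 151, 151, 151, 151, 151, 151, 151, 151]
t=10: [160, 160, 160, 160, 160, 160, 160, 160, 160, 160, 160, 160, 160, 160, 160, 160]
t=11: [152, 152, 152, 152, 152, 152, 152, 152, 152, 152, 152, 152, 152, 152, 152, 152]
t=12: [159, 159, 159, 159, 159, 159, 159, 159, 159, 159, 159, 159, 159, 159, 159, 159]
t=13: [153, 153, 153, 153, 153, 153, 153, 153, 153, 153, 153, 153, 153, 153, 153, 153]
t=14: [158, 158, 158, 158, 158, 158, 158, 158, 158, 158, 158, 158, 158, 158, 158, 158]
t=15: [154, 154, 154, 154, 154, 154, 154, 154, 154, 154, 154, 154, 154, 154, 154, 154]
t=16: [157, 157, 157, 157, 157, 157, 157, 157, 157, 157, 157, 157, 157, 157, 157, 157]
t=17: [155, 155, 155, 155, 155, 155, 155, 155, 155, 155, 155, 155, 155, 155, 155, 155]
t=18: [157, 157, 157, 157, 157, 157, 157, 157, 157, 157, 157, 157, 157, 157, 157, 157]

Answer: [157, 157, 157, 157, 157, 157, 157, 157, 157, 157, 157, 157, 157, 157, 157, 157]
Key observation: The state at step 16, [157, 157, 157, 157, 157, 157, 157, 157, 157, 157, 157, 157, 157, 157, 157, 157], reappears at step 18: the system is in a cycle of period 2 from step 16 on.  Therefore the state at step 3408 equals the state at step 16 + ((3408 - 16) mod 2) = 16, which is [157, 157, 157, 157, 157, 157, 157, 157, 157, 157, 157, 157, 157, 157, 157, 157].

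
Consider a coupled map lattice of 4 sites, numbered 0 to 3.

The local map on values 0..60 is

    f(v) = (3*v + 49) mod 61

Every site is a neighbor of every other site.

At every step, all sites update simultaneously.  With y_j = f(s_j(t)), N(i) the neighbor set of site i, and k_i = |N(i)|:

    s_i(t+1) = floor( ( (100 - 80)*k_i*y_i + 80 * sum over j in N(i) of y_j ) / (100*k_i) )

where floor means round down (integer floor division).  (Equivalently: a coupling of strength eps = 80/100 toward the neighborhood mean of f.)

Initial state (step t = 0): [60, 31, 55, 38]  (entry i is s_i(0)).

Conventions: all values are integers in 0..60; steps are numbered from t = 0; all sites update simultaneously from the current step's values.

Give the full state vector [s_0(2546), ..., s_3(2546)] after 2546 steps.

Answer: [12, 12, 12, 12]
Key observation: The state at step 3, [13, 13, 13, 13], reappears at step 13: the system is in a cycle of period 10 from step 3 on.  Therefore the state at step 2546 equals the state at step 3 + ((2546 - 3) mod 10) = 6, which is [12, 12, 12, 12].

Derivation:
t=0: [60, 31, 55, 38]
t=1: [33, 35, 34, 34]
t=2: [29, 28, 29, 29]
t=3: [13, 13, 13, 13]
t=4: [27, 27, 27, 27]
t=5: [8, 8, 8, 8]
t=6: [12, 12, 12, 12]
t=7: [24, 24, 24, 24]
t=8: [60, 60, 60, 60]
t=9: [46, 46, 46, 46]
t=10: [4, 4, 4, 4]
t=11: [0, 0, 0, 0]
t=12: [49, 49, 49, 49]
t=13: [13, 13, 13, 13]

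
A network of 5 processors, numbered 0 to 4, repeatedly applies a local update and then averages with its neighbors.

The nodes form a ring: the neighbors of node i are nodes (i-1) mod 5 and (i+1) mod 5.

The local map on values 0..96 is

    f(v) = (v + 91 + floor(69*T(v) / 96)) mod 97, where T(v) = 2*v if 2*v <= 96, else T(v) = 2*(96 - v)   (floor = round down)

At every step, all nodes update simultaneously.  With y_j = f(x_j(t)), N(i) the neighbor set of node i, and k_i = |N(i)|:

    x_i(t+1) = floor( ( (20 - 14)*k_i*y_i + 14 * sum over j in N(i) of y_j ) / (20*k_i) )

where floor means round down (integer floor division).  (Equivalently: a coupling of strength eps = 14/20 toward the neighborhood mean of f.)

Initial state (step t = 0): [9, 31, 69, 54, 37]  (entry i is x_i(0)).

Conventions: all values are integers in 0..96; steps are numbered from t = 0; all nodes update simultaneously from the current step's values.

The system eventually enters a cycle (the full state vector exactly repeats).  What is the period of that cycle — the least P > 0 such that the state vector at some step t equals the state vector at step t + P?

Answer: 2
Key observation: The state at step 15, [91, 91, 91, 91, 91], reappears at step 17 — and no state repeats earlier — so the cycle the system enters has period 2.

Derivation:
t=0: [9, 31, 69, 54, 37]
t=1: [58, 27, 29, 34, 34]
t=2: [49, 43, 66, 71, 52]
t=3: [8, 6, 3, 7, 9]
t=4: [11, 7, 6, 8, 12]
t=5: [17, 13, 10, 14, 18]
t=6: [32, 26, 23, 27, 33]
t=7: [67, 59, 55, 61, 68]
t=8: [6, 7, 8, 7, 6]
t=9: [9, 10, 11, 10, 9]
t=10: [16, 17, 18, 17, 16]
t=11: [33, 35, 35, 35, 33]
t=12: [75, 77, 79, 77, 75]
t=13: [1, 1, 0, 1, 1]
t=14: [93, 92, 92, 92, 93]
t=15: [91, 91, 91, 91, 91]
t=16: [92, 92, 92, 92, 92]
t=17: [91, 91, 91, 91, 91]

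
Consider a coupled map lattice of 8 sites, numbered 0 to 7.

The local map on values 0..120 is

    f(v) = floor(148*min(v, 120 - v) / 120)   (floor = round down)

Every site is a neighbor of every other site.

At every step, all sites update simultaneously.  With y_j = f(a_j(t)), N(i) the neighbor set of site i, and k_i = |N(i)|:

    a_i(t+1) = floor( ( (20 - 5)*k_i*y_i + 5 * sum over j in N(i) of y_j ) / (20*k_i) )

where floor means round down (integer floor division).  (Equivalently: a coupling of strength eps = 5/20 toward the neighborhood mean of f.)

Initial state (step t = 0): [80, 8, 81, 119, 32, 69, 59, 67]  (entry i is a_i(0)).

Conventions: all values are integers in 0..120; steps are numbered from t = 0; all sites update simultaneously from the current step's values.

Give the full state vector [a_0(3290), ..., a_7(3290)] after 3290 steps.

Simulating step by step:
t=0: [80, 8, 81, 119, 32, 69, 59, 67]
t=1: [47, 18, 46, 13, 40, 56, 63, 58]
t=2: [55, 30, 54, 26, 49, 63, 64, 65]
t=3: [64, 43, 63, 39, 59, 66, 66, 64]
t=4: [67, 56, 68, 52, 69, 65, 65, 67]
t=5: [65, 67, 64, 64, 62, 66, 66, 65]
t=6: [67, 65, 68, 68, 70, 66, 66, 67]
t=7: [64, 66, 64, 64, 62, 65, 65, 64]
t=8: [68, 66, 68, 68, 70, 67, 67, 68]
t=9: [64, 65, 64, 64, 61, 64, 64, 64]
t=10: [69, 67, 69, 69, 71, 69, 69, 69]
t=11: [62, 64, 62, 62, 60, 62, 62, 62]
t=12: [71, 69, 71, 71, 73, 71, 71, 71]
t=13: [59, 61, 59, 59, 57, 59, 59, 59]
t=14: [71, 71, 71, 71, 70, 71, 71, 71]
t=15: [60, 60, 60, 60, 60, 60, 60, 60]
t=16: [74, 74, 74, 74, 74, 74, 74, 74]
t=17: [56, 56, 56, 56, 56, 56, 56, 56]
t=18: [69, 69, 69, 69, 69, 69, 69, 69]
t=19: [62, 62, 62, 62, 62, 62, 62, 62]
t=20: [71, 71, 71, 71, 71, 71, 71, 71]
t=21: [60, 60, 60, 60, 60, 60, 60, 60]

Answer: [71, 71, 71, 71, 71, 71, 71, 71]
Key observation: The state at step 15, [60, 60, 60, 60, 60, 60, 60, 60], reappears at step 21: the system is in a cycle of period 6 from step 15 on.  Therefore the state at step 3290 equals the state at step 15 + ((3290 - 15) mod 6) = 20, which is [71, 71, 71, 71, 71, 71, 71, 71].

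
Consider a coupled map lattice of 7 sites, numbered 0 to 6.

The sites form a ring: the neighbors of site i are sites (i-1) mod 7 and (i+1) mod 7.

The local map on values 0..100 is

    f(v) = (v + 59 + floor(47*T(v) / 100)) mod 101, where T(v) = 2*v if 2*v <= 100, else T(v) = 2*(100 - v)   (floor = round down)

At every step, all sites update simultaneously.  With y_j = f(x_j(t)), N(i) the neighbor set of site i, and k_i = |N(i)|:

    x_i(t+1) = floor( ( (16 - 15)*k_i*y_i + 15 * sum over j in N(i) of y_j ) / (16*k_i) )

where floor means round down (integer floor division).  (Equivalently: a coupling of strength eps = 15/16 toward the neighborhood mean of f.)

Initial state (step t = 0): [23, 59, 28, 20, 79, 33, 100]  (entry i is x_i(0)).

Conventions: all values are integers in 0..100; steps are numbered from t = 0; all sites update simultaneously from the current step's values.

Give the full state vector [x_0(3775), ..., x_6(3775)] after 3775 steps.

Answer: [55, 55, 55, 55, 55, 55, 55]
Key observation: The state at step 6, [55, 55, 55, 55, 55, 55, 55], reappears at step 7: the system is in a cycle of period 1 from step 6 on.  Therefore the state at step 3775 equals the state at step 6 + ((3775 - 6) mod 1) = 6, which is [55, 55, 55, 55, 55, 55, 55].

Derivation:
t=0: [23, 59, 28, 20, 79, 33, 100]
t=1: [53, 10, 72, 37, 59, 54, 14]
t=2: [80, 56, 53, 53, 42, 69, 56]
t=3: [55, 55, 55, 47, 54, 47, 55]
t=4: [55, 55, 52, 54, 49, 54, 52]
t=5: [55, 55, 55, 54, 54, 54, 55]
t=6: [55, 55, 55, 55, 55, 55, 55]
t=7: [55, 55, 55, 55, 55, 55, 55]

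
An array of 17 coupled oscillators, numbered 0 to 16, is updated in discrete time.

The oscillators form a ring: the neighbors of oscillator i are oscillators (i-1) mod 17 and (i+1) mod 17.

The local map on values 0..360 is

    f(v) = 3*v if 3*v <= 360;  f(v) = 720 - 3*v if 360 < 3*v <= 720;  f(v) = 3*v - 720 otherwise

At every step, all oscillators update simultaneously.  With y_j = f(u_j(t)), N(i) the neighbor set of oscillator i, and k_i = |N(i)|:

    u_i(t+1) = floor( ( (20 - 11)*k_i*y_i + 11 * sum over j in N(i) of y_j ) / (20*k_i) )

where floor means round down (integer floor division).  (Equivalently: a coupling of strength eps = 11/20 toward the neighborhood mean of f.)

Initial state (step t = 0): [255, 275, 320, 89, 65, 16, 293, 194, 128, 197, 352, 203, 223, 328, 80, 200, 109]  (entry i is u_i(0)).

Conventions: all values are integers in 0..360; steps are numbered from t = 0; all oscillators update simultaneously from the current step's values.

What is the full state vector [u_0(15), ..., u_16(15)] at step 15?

Answer: [121, 134, 114, 149, 217, 234, 223, 272, 314, 323, 297, 238, 229, 286, 304, 218, 137]

Derivation:
t=0: [255, 275, 320, 89, 65, 16, 293, 194, 128, 197, 352, 203, 223, 328, 80, 200, 109]
t=1: [139, 125, 210, 239, 174, 118, 122, 198, 224, 242, 217, 156, 126, 198, 213, 209, 192]
t=2: [270, 263, 136, 80, 187, 311, 291, 167, 57, 34, 102, 226, 257, 173, 96, 103, 173]
t=3: [114, 141, 225, 237, 196, 181, 187, 187, 165, 177, 177, 117, 89, 183, 269, 273, 200]
t=4: [268, 240, 104, 52, 110, 159, 163, 177, 196, 198, 233, 283, 263, 174, 113, 101, 175]
t=5: [91, 108, 183, 246, 258, 263, 222, 184, 146, 98, 79, 82, 120, 201, 290, 283, 194]
t=6: [249, 267, 171, 69, 48, 60, 89, 168, 253, 275, 255, 274, 261, 192, 135, 137, 172]
t=7: [90, 100, 172, 189, 171, 194, 229, 181, 105, 70, 77, 75, 96, 168, 266, 281, 184]
t=8: [250, 265, 216, 181, 173, 128, 101, 175, 248, 244, 223, 243, 250, 197, 128, 123, 183]
t=9: [81, 61, 101, 154, 231, 289, 282, 177, 67, 26, 28, 26, 51, 158, 283, 297, 181]
t=10: [208, 232, 257, 206, 123, 108, 149, 174, 163, 113, 80, 100, 157, 188, 172, 161, 193]
t=11: [88, 51, 57, 156, 275, 317, 266, 227, 251, 282, 283, 269, 237, 194, 199, 201, 155]
t=12: [231, 188, 188, 189, 180, 154, 109, 48, 60, 101, 116, 77, 65, 98, 125, 156, 219]
t=13: [72, 120, 155, 161, 194, 255, 257, 204, 203, 281, 303, 253, 232, 280, 305, 225, 105]
t=14: [282, 291, 278, 214, 139, 72, 65, 93, 113, 137, 129, 76, 54, 114, 133, 160, 213]
t=15: [121, 134, 114, 149, 217, 234, 223, 272, 314, 323, 297, 238, 229, 286, 304, 218, 137]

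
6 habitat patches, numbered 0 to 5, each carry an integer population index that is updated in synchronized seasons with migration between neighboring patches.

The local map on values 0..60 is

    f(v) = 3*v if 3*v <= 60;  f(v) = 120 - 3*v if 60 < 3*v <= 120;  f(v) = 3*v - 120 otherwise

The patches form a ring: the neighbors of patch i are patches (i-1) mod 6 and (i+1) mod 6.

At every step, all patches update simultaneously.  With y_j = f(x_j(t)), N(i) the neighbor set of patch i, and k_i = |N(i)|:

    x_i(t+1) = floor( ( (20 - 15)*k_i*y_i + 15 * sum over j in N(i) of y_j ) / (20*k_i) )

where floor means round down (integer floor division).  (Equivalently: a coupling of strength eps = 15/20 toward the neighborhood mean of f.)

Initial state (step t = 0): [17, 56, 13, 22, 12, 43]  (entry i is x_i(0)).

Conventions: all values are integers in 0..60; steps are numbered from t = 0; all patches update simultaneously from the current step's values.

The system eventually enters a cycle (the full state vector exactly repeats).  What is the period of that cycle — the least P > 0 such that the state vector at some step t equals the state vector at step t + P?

Answer: 7
Key observation: The state at step 45, [16, 16, 17, 16, 16, 17], reappears at step 52 — and no state repeats earlier — so the cycle the system enters has period 7.

Derivation:
t=0: [17, 56, 13, 22, 12, 43]
t=1: [34, 45, 48, 41, 32, 34]
t=2: [16, 19, 12, 18, 13, 20]
t=3: [55, 45, 50, 41, 52, 47]
t=4: [24, 31, 14, 25, 18, 35]
t=5: [27, 40, 37, 47, 36, 42]
t=6: [12, 18, 10, 13, 13, 20]
t=7: [51, 38, 42, 35, 46, 43]
t=8: [13, 16, 9, 12, 13, 21]
t=9: [49, 36, 38, 33, 44, 43]
t=10: [14, 15, 13, 12, 14, 16]
t=11: [45, 41, 40, 39, 42, 43]
t=12: [8, 6, 2, 3, 6, 10]
t=13: [24, 15, 11, 11, 19, 23]
t=14: [48, 41, 37, 42, 45, 52]
t=15: [20, 13, 5, 10, 19, 23]
t=16: [48, 37, 29, 34, 44, 56]
t=17: [27, 23, 18, 21, 27, 25]
t=18: [45, 47, 54, 49, 48, 40]
t=19: [11, 26, 28, 31, 16, 14]
t=20: [39, 36, 34, 38, 37, 40]
t=21: [5, 10, 11, 11, 4, 4]
t=22: [19, 25, 31, 25, 19, 13]
t=23: [45, 42, 40, 42, 45, 52]
t=24: [19, 7, 4, 7, 19, 20]
t=25: [44, 31, 18, 31, 44, 57]
t=26: [32, 31, 33, 31, 32, 21]
t=27: [37, 23, 25, 23, 37, 32]
t=28: [30, 33, 49, 33, 30, 12]
t=29: [28, 26, 22, 26, 28, 31]
t=30: [34, 44, 45, 44, 34, 33]
t=31: [16, 15, 12, 15, 16, 18]
t=32: [49, 42, 42, 42, 49, 49]
t=33: [19, 13, 6, 13, 19, 27]
t=34: [43, 37, 33, 37, 43, 52]
t=35: [19, 13, 12, 13, 19, 15]
t=36: [45, 44, 38, 44, 45, 54]
t=37: [24, 10, 10, 10, 24, 21]
t=38: [44, 36, 30, 36, 44, 50]
t=39: [18, 18, 16, 18, 18, 16]
t=40: [51, 51, 52, 51, 51, 52]
t=41: [34, 34, 33, 34, 34, 33]
t=42: [19, 19, 18, 19, 19, 18]
t=43: [55, 55, 56, 55, 55, 56]
t=44: [46, 46, 45, 46, 46, 45]
t=45: [16, 16, 17, 16, 16, 17]
t=46: [49, 49, 48, 49, 49, 48]
t=47: [25, 25, 26, 25, 25, 26]
t=48: [43, 43, 44, 43, 43, 44]
t=49: [10, 10, 9, 10, 10, 9]
t=50: [28, 28, 29, 28, 28, 29]
t=51: [34, 34, 35, 34, 34, 35]
t=52: [16, 16, 17, 16, 16, 17]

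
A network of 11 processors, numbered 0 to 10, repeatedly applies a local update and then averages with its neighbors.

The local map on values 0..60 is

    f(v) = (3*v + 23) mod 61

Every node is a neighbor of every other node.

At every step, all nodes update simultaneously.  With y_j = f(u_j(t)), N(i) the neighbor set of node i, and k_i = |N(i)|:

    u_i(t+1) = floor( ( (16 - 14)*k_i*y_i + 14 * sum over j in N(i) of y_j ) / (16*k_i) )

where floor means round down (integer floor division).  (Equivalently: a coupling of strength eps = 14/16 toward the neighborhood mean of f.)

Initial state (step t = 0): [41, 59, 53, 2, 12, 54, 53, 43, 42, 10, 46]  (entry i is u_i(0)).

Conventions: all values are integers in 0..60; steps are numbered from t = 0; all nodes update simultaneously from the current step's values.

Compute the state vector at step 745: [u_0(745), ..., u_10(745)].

Simulating step by step:
t=0: [41, 59, 53, 2, 12, 54, 53, 43, 42, 10, 46]
t=1: [35, 35, 37, 36, 37, 35, 37, 36, 36, 36, 36]
t=2: [8, 8, 9, 9, 9, 8, 9, 9, 9, 9, 9]
t=3: [49, 49, 49, 49, 49, 49, 49, 49, 49, 49, 49]
t=4: [48, 48, 48, 48, 48, 48, 48, 48, 48, 48, 48]
t=5: [45, 45, 45, 45, 45, 45, 45, 45, 45, 45, 45]
t=6: [36, 36, 36, 36, 36, 36, 36, 36, 36, 36, 36]
t=7: [9, 9, 9, 9, 9, 9, 9, 9, 9, 9, 9]
t=8: [50, 50, 50, 50, 50, 50, 50, 50, 50, 50, 50]
t=9: [51, 51, 51, 51, 51, 51, 51, 51, 51, 51, 51]
t=10: [54, 54, 54, 54, 54, 54, 54, 54, 54, 54, 54]
t=11: [2, 2, 2, 2, 2, 2, 2, 2, 2, 2, 2]
t=12: [29, 29, 29, 29, 29, 29, 29, 29, 29, 29, 29]
t=13: [49, 49, 49, 49, 49, 49, 49, 49, 49, 49, 49]

Answer: [45, 45, 45, 45, 45, 45, 45, 45, 45, 45, 45]
Key observation: The state at step 3, [49, 49, 49, 49, 49, 49, 49, 49, 49, 49, 49], reappears at step 13: the system is in a cycle of period 10 from step 3 on.  Therefore the state at step 745 equals the state at step 3 + ((745 - 3) mod 10) = 5, which is [45, 45, 45, 45, 45, 45, 45, 45, 45, 45, 45].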